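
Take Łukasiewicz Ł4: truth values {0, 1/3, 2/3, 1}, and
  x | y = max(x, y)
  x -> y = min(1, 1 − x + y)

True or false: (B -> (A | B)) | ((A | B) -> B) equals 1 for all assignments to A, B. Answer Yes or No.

Yes

A = 0, B = 0 ↦ 1
A = 0, B = 1/3 ↦ 1
A = 0, B = 2/3 ↦ 1
A = 0, B = 1 ↦ 1
A = 1/3, B = 0 ↦ 1
A = 1/3, B = 1/3 ↦ 1
A = 1/3, B = 2/3 ↦ 1
A = 1/3, B = 1 ↦ 1
A = 2/3, B = 0 ↦ 1
A = 2/3, B = 1/3 ↦ 1
A = 2/3, B = 2/3 ↦ 1
A = 2/3, B = 1 ↦ 1
A = 1, B = 0 ↦ 1
A = 1, B = 1/3 ↦ 1
A = 1, B = 2/3 ↦ 1
A = 1, B = 1 ↦ 1
Every assignment gives a value ≥ 1.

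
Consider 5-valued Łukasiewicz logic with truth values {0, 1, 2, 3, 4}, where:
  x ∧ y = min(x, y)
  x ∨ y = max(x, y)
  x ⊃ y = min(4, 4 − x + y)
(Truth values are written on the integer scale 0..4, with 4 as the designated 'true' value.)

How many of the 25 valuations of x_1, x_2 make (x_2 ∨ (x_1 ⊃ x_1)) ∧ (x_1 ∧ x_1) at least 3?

value 4: 5 assignments (counts)
value 3: 5 assignments (counts)
value 2: 5 assignments
value 1: 5 assignments
value 0: 5 assignments
So 10 of the 25 assignments meet the threshold.

10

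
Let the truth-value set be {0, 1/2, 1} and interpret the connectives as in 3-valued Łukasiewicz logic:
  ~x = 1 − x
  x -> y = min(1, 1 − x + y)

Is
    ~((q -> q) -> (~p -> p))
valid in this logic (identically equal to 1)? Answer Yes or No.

No

Counterexample: take p = 1/2, q = 0.
q -> q = 0 -> 0 = 1
~p = ~1/2 = 1/2
~p -> p = 1/2 -> 1/2 = 1
(q -> q) -> (~p -> p) = 1 -> 1 = 1
~((q -> q) -> (~p -> p)) = ~1 = 0
This gives 0 ≠ 1.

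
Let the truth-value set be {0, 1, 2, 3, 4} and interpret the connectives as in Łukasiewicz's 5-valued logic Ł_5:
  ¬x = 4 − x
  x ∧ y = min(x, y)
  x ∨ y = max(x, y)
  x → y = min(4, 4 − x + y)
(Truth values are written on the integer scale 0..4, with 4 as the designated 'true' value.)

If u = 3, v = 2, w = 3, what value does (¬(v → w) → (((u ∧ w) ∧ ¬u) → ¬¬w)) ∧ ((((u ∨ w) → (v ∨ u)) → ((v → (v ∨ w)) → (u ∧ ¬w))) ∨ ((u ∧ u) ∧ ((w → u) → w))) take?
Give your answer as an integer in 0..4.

v → w = 2 → 3 = 4
¬(v → w) = ¬4 = 0
u ∧ w = 3 ∧ 3 = 3
¬u = ¬3 = 1
(u ∧ w) ∧ ¬u = 3 ∧ 1 = 1
¬w = ¬3 = 1
¬¬w = ¬1 = 3
((u ∧ w) ∧ ¬u) → ¬¬w = 1 → 3 = 4
¬(v → w) → (((u ∧ w) ∧ ¬u) → ¬¬w) = 0 → 4 = 4
u ∨ w = 3 ∨ 3 = 3
v ∨ u = 2 ∨ 3 = 3
(u ∨ w) → (v ∨ u) = 3 → 3 = 4
v ∨ w = 2 ∨ 3 = 3
v → (v ∨ w) = 2 → 3 = 4
¬w = ¬3 = 1
u ∧ ¬w = 3 ∧ 1 = 1
(v → (v ∨ w)) → (u ∧ ¬w) = 4 → 1 = 1
((u ∨ w) → (v ∨ u)) → ((v → (v ∨ w)) → (u ∧ ¬w)) = 4 → 1 = 1
u ∧ u = 3 ∧ 3 = 3
w → u = 3 → 3 = 4
(w → u) → w = 4 → 3 = 3
(u ∧ u) ∧ ((w → u) → w) = 3 ∧ 3 = 3
(((u ∨ w) → (v ∨ u)) → ((v → (v ∨ w)) → (u ∧ ¬w))) ∨ ((u ∧ u) ∧ ((w → u) → w)) = 1 ∨ 3 = 3
(¬(v → w) → (((u ∧ w) ∧ ¬u) → ¬¬w)) ∧ ((((u ∨ w) → (v ∨ u)) → ((v → (v ∨ w)) → (u ∧ ¬w))) ∨ ((u ∧ u) ∧ ((w → u) → w))) = 4 ∧ 3 = 3

3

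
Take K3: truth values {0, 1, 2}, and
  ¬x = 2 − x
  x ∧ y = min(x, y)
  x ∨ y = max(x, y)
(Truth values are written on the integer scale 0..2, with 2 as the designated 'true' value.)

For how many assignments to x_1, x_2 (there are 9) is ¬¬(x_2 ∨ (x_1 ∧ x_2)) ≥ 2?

x_1 = 0, x_2 = 0 ↦ 0  <
x_1 = 0, x_2 = 1 ↦ 1  <
x_1 = 0, x_2 = 2 ↦ 2  ≥
x_1 = 1, x_2 = 0 ↦ 0  <
x_1 = 1, x_2 = 1 ↦ 1  <
x_1 = 1, x_2 = 2 ↦ 2  ≥
x_1 = 2, x_2 = 0 ↦ 0  <
x_1 = 2, x_2 = 1 ↦ 1  <
x_1 = 2, x_2 = 2 ↦ 2  ≥
So 3 of the 9 assignments meet the threshold.

3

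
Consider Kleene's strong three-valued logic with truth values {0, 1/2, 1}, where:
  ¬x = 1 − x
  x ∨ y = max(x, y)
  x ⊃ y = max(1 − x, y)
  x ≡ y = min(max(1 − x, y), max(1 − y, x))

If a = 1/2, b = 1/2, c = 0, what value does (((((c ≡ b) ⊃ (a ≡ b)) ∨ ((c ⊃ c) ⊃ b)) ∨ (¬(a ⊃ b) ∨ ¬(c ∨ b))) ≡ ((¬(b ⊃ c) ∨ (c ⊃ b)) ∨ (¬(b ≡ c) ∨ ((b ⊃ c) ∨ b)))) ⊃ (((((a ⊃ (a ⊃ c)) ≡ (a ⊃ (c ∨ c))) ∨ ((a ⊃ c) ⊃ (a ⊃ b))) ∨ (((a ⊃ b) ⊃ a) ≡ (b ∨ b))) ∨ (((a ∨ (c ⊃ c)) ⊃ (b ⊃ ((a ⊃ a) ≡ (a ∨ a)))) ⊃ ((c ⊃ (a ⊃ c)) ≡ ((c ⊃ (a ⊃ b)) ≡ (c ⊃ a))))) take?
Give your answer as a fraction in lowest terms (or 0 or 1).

1

c ≡ b = 0 ≡ 1/2 = 1/2
a ≡ b = 1/2 ≡ 1/2 = 1/2
(c ≡ b) ⊃ (a ≡ b) = 1/2 ⊃ 1/2 = 1/2
c ⊃ c = 0 ⊃ 0 = 1
(c ⊃ c) ⊃ b = 1 ⊃ 1/2 = 1/2
((c ≡ b) ⊃ (a ≡ b)) ∨ ((c ⊃ c) ⊃ b) = 1/2 ∨ 1/2 = 1/2
a ⊃ b = 1/2 ⊃ 1/2 = 1/2
¬(a ⊃ b) = ¬1/2 = 1/2
c ∨ b = 0 ∨ 1/2 = 1/2
¬(c ∨ b) = ¬1/2 = 1/2
¬(a ⊃ b) ∨ ¬(c ∨ b) = 1/2 ∨ 1/2 = 1/2
(((c ≡ b) ⊃ (a ≡ b)) ∨ ((c ⊃ c) ⊃ b)) ∨ (¬(a ⊃ b) ∨ ¬(c ∨ b)) = 1/2 ∨ 1/2 = 1/2
b ⊃ c = 1/2 ⊃ 0 = 1/2
¬(b ⊃ c) = ¬1/2 = 1/2
c ⊃ b = 0 ⊃ 1/2 = 1
¬(b ⊃ c) ∨ (c ⊃ b) = 1/2 ∨ 1 = 1
b ≡ c = 1/2 ≡ 0 = 1/2
¬(b ≡ c) = ¬1/2 = 1/2
b ⊃ c = 1/2 ⊃ 0 = 1/2
(b ⊃ c) ∨ b = 1/2 ∨ 1/2 = 1/2
¬(b ≡ c) ∨ ((b ⊃ c) ∨ b) = 1/2 ∨ 1/2 = 1/2
(¬(b ⊃ c) ∨ (c ⊃ b)) ∨ (¬(b ≡ c) ∨ ((b ⊃ c) ∨ b)) = 1 ∨ 1/2 = 1
((((c ≡ b) ⊃ (a ≡ b)) ∨ ((c ⊃ c) ⊃ b)) ∨ (¬(a ⊃ b) ∨ ¬(c ∨ b))) ≡ ((¬(b ⊃ c) ∨ (c ⊃ b)) ∨ (¬(b ≡ c) ∨ ((b ⊃ c) ∨ b))) = 1/2 ≡ 1 = 1/2
a ⊃ c = 1/2 ⊃ 0 = 1/2
a ⊃ (a ⊃ c) = 1/2 ⊃ 1/2 = 1/2
c ∨ c = 0 ∨ 0 = 0
a ⊃ (c ∨ c) = 1/2 ⊃ 0 = 1/2
(a ⊃ (a ⊃ c)) ≡ (a ⊃ (c ∨ c)) = 1/2 ≡ 1/2 = 1/2
a ⊃ c = 1/2 ⊃ 0 = 1/2
a ⊃ b = 1/2 ⊃ 1/2 = 1/2
(a ⊃ c) ⊃ (a ⊃ b) = 1/2 ⊃ 1/2 = 1/2
((a ⊃ (a ⊃ c)) ≡ (a ⊃ (c ∨ c))) ∨ ((a ⊃ c) ⊃ (a ⊃ b)) = 1/2 ∨ 1/2 = 1/2
a ⊃ b = 1/2 ⊃ 1/2 = 1/2
(a ⊃ b) ⊃ a = 1/2 ⊃ 1/2 = 1/2
b ∨ b = 1/2 ∨ 1/2 = 1/2
((a ⊃ b) ⊃ a) ≡ (b ∨ b) = 1/2 ≡ 1/2 = 1/2
(((a ⊃ (a ⊃ c)) ≡ (a ⊃ (c ∨ c))) ∨ ((a ⊃ c) ⊃ (a ⊃ b))) ∨ (((a ⊃ b) ⊃ a) ≡ (b ∨ b)) = 1/2 ∨ 1/2 = 1/2
c ⊃ c = 0 ⊃ 0 = 1
a ∨ (c ⊃ c) = 1/2 ∨ 1 = 1
a ⊃ a = 1/2 ⊃ 1/2 = 1/2
a ∨ a = 1/2 ∨ 1/2 = 1/2
(a ⊃ a) ≡ (a ∨ a) = 1/2 ≡ 1/2 = 1/2
b ⊃ ((a ⊃ a) ≡ (a ∨ a)) = 1/2 ⊃ 1/2 = 1/2
(a ∨ (c ⊃ c)) ⊃ (b ⊃ ((a ⊃ a) ≡ (a ∨ a))) = 1 ⊃ 1/2 = 1/2
a ⊃ c = 1/2 ⊃ 0 = 1/2
c ⊃ (a ⊃ c) = 0 ⊃ 1/2 = 1
a ⊃ b = 1/2 ⊃ 1/2 = 1/2
c ⊃ (a ⊃ b) = 0 ⊃ 1/2 = 1
c ⊃ a = 0 ⊃ 1/2 = 1
(c ⊃ (a ⊃ b)) ≡ (c ⊃ a) = 1 ≡ 1 = 1
(c ⊃ (a ⊃ c)) ≡ ((c ⊃ (a ⊃ b)) ≡ (c ⊃ a)) = 1 ≡ 1 = 1
((a ∨ (c ⊃ c)) ⊃ (b ⊃ ((a ⊃ a) ≡ (a ∨ a)))) ⊃ ((c ⊃ (a ⊃ c)) ≡ ((c ⊃ (a ⊃ b)) ≡ (c ⊃ a))) = 1/2 ⊃ 1 = 1
((((a ⊃ (a ⊃ c)) ≡ (a ⊃ (c ∨ c))) ∨ ((a ⊃ c) ⊃ (a ⊃ b))) ∨ (((a ⊃ b) ⊃ a) ≡ (b ∨ b))) ∨ (((a ∨ (c ⊃ c)) ⊃ (b ⊃ ((a ⊃ a) ≡ (a ∨ a)))) ⊃ ((c ⊃ (a ⊃ c)) ≡ ((c ⊃ (a ⊃ b)) ≡ (c ⊃ a)))) = 1/2 ∨ 1 = 1
(((((c ≡ b) ⊃ (a ≡ b)) ∨ ((c ⊃ c) ⊃ b)) ∨ (¬(a ⊃ b) ∨ ¬(c ∨ b))) ≡ ((¬(b ⊃ c) ∨ (c ⊃ b)) ∨ (¬(b ≡ c) ∨ ((b ⊃ c) ∨ b)))) ⊃ (((((a ⊃ (a ⊃ c)) ≡ (a ⊃ (c ∨ c))) ∨ ((a ⊃ c) ⊃ (a ⊃ b))) ∨ (((a ⊃ b) ⊃ a) ≡ (b ∨ b))) ∨ (((a ∨ (c ⊃ c)) ⊃ (b ⊃ ((a ⊃ a) ≡ (a ∨ a)))) ⊃ ((c ⊃ (a ⊃ c)) ≡ ((c ⊃ (a ⊃ b)) ≡ (c ⊃ a))))) = 1/2 ⊃ 1 = 1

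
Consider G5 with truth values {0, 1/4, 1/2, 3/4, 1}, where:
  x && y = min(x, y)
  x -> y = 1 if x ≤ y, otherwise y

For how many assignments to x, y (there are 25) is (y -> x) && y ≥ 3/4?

4

value 1: 1 assignment (counts)
value 3/4: 3 assignments (counts)
value 1/2: 5 assignments
value 1/4: 7 assignments
value 0: 9 assignments
So 4 of the 25 assignments meet the threshold.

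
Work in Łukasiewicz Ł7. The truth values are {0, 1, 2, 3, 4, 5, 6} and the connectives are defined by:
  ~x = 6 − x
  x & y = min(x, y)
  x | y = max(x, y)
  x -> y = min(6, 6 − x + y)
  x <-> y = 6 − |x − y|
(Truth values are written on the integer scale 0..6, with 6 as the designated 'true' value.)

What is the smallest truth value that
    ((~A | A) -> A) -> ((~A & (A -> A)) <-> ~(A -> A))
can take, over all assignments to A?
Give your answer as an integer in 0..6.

Take A = 3:
~A = ~3 = 3
~A | A = 3 | 3 = 3
(~A | A) -> A = 3 -> 3 = 6
~A = ~3 = 3
A -> A = 3 -> 3 = 6
~A & (A -> A) = 3 & 6 = 3
A -> A = 3 -> 3 = 6
~(A -> A) = ~6 = 0
(~A & (A -> A)) <-> ~(A -> A) = 3 <-> 0 = 3
((~A | A) -> A) -> ((~A & (A -> A)) <-> ~(A -> A)) = 6 -> 3 = 3
No assignment yields a value below 3, so this is the minimum.

3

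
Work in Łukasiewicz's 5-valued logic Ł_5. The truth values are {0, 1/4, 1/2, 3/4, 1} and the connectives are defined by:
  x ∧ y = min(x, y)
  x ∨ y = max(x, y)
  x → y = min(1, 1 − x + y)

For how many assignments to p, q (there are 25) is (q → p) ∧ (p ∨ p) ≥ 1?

5

value 1: 5 assignments (counts)
value 3/4: 5 assignments
value 1/2: 5 assignments
value 1/4: 5 assignments
value 0: 5 assignments
So 5 of the 25 assignments meet the threshold.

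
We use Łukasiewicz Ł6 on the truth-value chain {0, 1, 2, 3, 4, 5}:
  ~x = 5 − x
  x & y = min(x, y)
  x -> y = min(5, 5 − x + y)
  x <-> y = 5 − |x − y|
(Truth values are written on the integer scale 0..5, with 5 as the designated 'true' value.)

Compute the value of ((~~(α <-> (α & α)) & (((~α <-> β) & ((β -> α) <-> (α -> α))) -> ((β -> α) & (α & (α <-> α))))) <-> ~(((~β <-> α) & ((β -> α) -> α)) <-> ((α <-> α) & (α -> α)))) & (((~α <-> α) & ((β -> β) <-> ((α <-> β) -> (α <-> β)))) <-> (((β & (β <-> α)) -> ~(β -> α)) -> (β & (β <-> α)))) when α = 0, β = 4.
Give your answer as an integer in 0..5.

2

α & α = 0 & 0 = 0
α <-> (α & α) = 0 <-> 0 = 5
~(α <-> (α & α)) = ~5 = 0
~~(α <-> (α & α)) = ~0 = 5
~α = ~0 = 5
~α <-> β = 5 <-> 4 = 4
β -> α = 4 -> 0 = 1
α -> α = 0 -> 0 = 5
(β -> α) <-> (α -> α) = 1 <-> 5 = 1
(~α <-> β) & ((β -> α) <-> (α -> α)) = 4 & 1 = 1
β -> α = 4 -> 0 = 1
α <-> α = 0 <-> 0 = 5
α & (α <-> α) = 0 & 5 = 0
(β -> α) & (α & (α <-> α)) = 1 & 0 = 0
((~α <-> β) & ((β -> α) <-> (α -> α))) -> ((β -> α) & (α & (α <-> α))) = 1 -> 0 = 4
~~(α <-> (α & α)) & (((~α <-> β) & ((β -> α) <-> (α -> α))) -> ((β -> α) & (α & (α <-> α)))) = 5 & 4 = 4
~β = ~4 = 1
~β <-> α = 1 <-> 0 = 4
β -> α = 4 -> 0 = 1
(β -> α) -> α = 1 -> 0 = 4
(~β <-> α) & ((β -> α) -> α) = 4 & 4 = 4
α <-> α = 0 <-> 0 = 5
α -> α = 0 -> 0 = 5
(α <-> α) & (α -> α) = 5 & 5 = 5
((~β <-> α) & ((β -> α) -> α)) <-> ((α <-> α) & (α -> α)) = 4 <-> 5 = 4
~(((~β <-> α) & ((β -> α) -> α)) <-> ((α <-> α) & (α -> α))) = ~4 = 1
(~~(α <-> (α & α)) & (((~α <-> β) & ((β -> α) <-> (α -> α))) -> ((β -> α) & (α & (α <-> α))))) <-> ~(((~β <-> α) & ((β -> α) -> α)) <-> ((α <-> α) & (α -> α))) = 4 <-> 1 = 2
~α = ~0 = 5
~α <-> α = 5 <-> 0 = 0
β -> β = 4 -> 4 = 5
α <-> β = 0 <-> 4 = 1
α <-> β = 0 <-> 4 = 1
(α <-> β) -> (α <-> β) = 1 -> 1 = 5
(β -> β) <-> ((α <-> β) -> (α <-> β)) = 5 <-> 5 = 5
(~α <-> α) & ((β -> β) <-> ((α <-> β) -> (α <-> β))) = 0 & 5 = 0
β <-> α = 4 <-> 0 = 1
β & (β <-> α) = 4 & 1 = 1
β -> α = 4 -> 0 = 1
~(β -> α) = ~1 = 4
(β & (β <-> α)) -> ~(β -> α) = 1 -> 4 = 5
β <-> α = 4 <-> 0 = 1
β & (β <-> α) = 4 & 1 = 1
((β & (β <-> α)) -> ~(β -> α)) -> (β & (β <-> α)) = 5 -> 1 = 1
((~α <-> α) & ((β -> β) <-> ((α <-> β) -> (α <-> β)))) <-> (((β & (β <-> α)) -> ~(β -> α)) -> (β & (β <-> α))) = 0 <-> 1 = 4
((~~(α <-> (α & α)) & (((~α <-> β) & ((β -> α) <-> (α -> α))) -> ((β -> α) & (α & (α <-> α))))) <-> ~(((~β <-> α) & ((β -> α) -> α)) <-> ((α <-> α) & (α -> α)))) & (((~α <-> α) & ((β -> β) <-> ((α <-> β) -> (α <-> β)))) <-> (((β & (β <-> α)) -> ~(β -> α)) -> (β & (β <-> α)))) = 2 & 4 = 2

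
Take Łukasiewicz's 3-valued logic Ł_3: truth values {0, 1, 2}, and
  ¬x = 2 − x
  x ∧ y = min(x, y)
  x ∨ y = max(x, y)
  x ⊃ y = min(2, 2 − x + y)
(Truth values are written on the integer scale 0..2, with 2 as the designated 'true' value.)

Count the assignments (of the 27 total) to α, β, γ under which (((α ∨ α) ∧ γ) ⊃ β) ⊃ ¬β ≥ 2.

value 2: 10 assignments (counts)
value 1: 8 assignments
value 0: 9 assignments
So 10 of the 27 assignments meet the threshold.

10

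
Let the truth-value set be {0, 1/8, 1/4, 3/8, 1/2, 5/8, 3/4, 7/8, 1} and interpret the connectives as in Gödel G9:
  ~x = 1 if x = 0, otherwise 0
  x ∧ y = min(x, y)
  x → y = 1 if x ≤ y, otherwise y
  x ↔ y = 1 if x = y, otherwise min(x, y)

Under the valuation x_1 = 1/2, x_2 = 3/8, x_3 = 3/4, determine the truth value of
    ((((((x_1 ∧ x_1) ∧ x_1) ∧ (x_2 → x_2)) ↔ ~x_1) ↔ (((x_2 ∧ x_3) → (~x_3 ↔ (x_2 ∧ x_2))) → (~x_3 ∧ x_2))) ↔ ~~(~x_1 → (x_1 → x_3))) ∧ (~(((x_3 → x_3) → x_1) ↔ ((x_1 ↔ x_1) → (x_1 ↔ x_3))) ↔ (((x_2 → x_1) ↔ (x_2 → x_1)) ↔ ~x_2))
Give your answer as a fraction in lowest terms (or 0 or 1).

0

x_1 ∧ x_1 = 1/2 ∧ 1/2 = 1/2
(x_1 ∧ x_1) ∧ x_1 = 1/2 ∧ 1/2 = 1/2
x_2 → x_2 = 3/8 → 3/8 = 1
((x_1 ∧ x_1) ∧ x_1) ∧ (x_2 → x_2) = 1/2 ∧ 1 = 1/2
~x_1 = ~1/2 = 0
(((x_1 ∧ x_1) ∧ x_1) ∧ (x_2 → x_2)) ↔ ~x_1 = 1/2 ↔ 0 = 0
x_2 ∧ x_3 = 3/8 ∧ 3/4 = 3/8
~x_3 = ~3/4 = 0
x_2 ∧ x_2 = 3/8 ∧ 3/8 = 3/8
~x_3 ↔ (x_2 ∧ x_2) = 0 ↔ 3/8 = 0
(x_2 ∧ x_3) → (~x_3 ↔ (x_2 ∧ x_2)) = 3/8 → 0 = 0
~x_3 = ~3/4 = 0
~x_3 ∧ x_2 = 0 ∧ 3/8 = 0
((x_2 ∧ x_3) → (~x_3 ↔ (x_2 ∧ x_2))) → (~x_3 ∧ x_2) = 0 → 0 = 1
((((x_1 ∧ x_1) ∧ x_1) ∧ (x_2 → x_2)) ↔ ~x_1) ↔ (((x_2 ∧ x_3) → (~x_3 ↔ (x_2 ∧ x_2))) → (~x_3 ∧ x_2)) = 0 ↔ 1 = 0
~x_1 = ~1/2 = 0
x_1 → x_3 = 1/2 → 3/4 = 1
~x_1 → (x_1 → x_3) = 0 → 1 = 1
~(~x_1 → (x_1 → x_3)) = ~1 = 0
~~(~x_1 → (x_1 → x_3)) = ~0 = 1
(((((x_1 ∧ x_1) ∧ x_1) ∧ (x_2 → x_2)) ↔ ~x_1) ↔ (((x_2 ∧ x_3) → (~x_3 ↔ (x_2 ∧ x_2))) → (~x_3 ∧ x_2))) ↔ ~~(~x_1 → (x_1 → x_3)) = 0 ↔ 1 = 0
x_3 → x_3 = 3/4 → 3/4 = 1
(x_3 → x_3) → x_1 = 1 → 1/2 = 1/2
x_1 ↔ x_1 = 1/2 ↔ 1/2 = 1
x_1 ↔ x_3 = 1/2 ↔ 3/4 = 1/2
(x_1 ↔ x_1) → (x_1 ↔ x_3) = 1 → 1/2 = 1/2
((x_3 → x_3) → x_1) ↔ ((x_1 ↔ x_1) → (x_1 ↔ x_3)) = 1/2 ↔ 1/2 = 1
~(((x_3 → x_3) → x_1) ↔ ((x_1 ↔ x_1) → (x_1 ↔ x_3))) = ~1 = 0
x_2 → x_1 = 3/8 → 1/2 = 1
x_2 → x_1 = 3/8 → 1/2 = 1
(x_2 → x_1) ↔ (x_2 → x_1) = 1 ↔ 1 = 1
~x_2 = ~3/8 = 0
((x_2 → x_1) ↔ (x_2 → x_1)) ↔ ~x_2 = 1 ↔ 0 = 0
~(((x_3 → x_3) → x_1) ↔ ((x_1 ↔ x_1) → (x_1 ↔ x_3))) ↔ (((x_2 → x_1) ↔ (x_2 → x_1)) ↔ ~x_2) = 0 ↔ 0 = 1
((((((x_1 ∧ x_1) ∧ x_1) ∧ (x_2 → x_2)) ↔ ~x_1) ↔ (((x_2 ∧ x_3) → (~x_3 ↔ (x_2 ∧ x_2))) → (~x_3 ∧ x_2))) ↔ ~~(~x_1 → (x_1 → x_3))) ∧ (~(((x_3 → x_3) → x_1) ↔ ((x_1 ↔ x_1) → (x_1 ↔ x_3))) ↔ (((x_2 → x_1) ↔ (x_2 → x_1)) ↔ ~x_2)) = 0 ∧ 1 = 0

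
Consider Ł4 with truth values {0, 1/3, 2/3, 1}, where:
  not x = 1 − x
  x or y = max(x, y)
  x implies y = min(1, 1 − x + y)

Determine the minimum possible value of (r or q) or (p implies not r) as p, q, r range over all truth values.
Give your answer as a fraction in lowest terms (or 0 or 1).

2/3

Take p = 2/3, q = 0, r = 2/3:
r or q = 2/3 or 0 = 2/3
not r = not 2/3 = 1/3
p implies not r = 2/3 implies 1/3 = 2/3
(r or q) or (p implies not r) = 2/3 or 2/3 = 2/3
No assignment yields a value below 2/3, so this is the minimum.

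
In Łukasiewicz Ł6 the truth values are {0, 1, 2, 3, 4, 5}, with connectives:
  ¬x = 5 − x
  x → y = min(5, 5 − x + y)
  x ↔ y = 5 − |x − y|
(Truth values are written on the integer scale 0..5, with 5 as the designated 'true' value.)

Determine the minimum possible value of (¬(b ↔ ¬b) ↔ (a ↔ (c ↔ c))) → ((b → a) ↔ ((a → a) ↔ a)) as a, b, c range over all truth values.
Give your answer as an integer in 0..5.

Take a = 1, b = 2, c = 0:
¬b = ¬2 = 3
b ↔ ¬b = 2 ↔ 3 = 4
¬(b ↔ ¬b) = ¬4 = 1
c ↔ c = 0 ↔ 0 = 5
a ↔ (c ↔ c) = 1 ↔ 5 = 1
¬(b ↔ ¬b) ↔ (a ↔ (c ↔ c)) = 1 ↔ 1 = 5
b → a = 2 → 1 = 4
a → a = 1 → 1 = 5
(a → a) ↔ a = 5 ↔ 1 = 1
(b → a) ↔ ((a → a) ↔ a) = 4 ↔ 1 = 2
(¬(b ↔ ¬b) ↔ (a ↔ (c ↔ c))) → ((b → a) ↔ ((a → a) ↔ a)) = 5 → 2 = 2
No assignment yields a value below 2, so this is the minimum.

2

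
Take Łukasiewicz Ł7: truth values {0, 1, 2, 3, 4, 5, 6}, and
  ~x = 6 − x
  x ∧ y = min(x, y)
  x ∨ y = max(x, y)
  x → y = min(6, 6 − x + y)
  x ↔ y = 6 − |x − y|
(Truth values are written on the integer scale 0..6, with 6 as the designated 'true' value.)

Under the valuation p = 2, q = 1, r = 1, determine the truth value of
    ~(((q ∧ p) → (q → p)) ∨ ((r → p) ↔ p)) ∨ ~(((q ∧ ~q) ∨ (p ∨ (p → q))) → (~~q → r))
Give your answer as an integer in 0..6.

0

q ∧ p = 1 ∧ 2 = 1
q → p = 1 → 2 = 6
(q ∧ p) → (q → p) = 1 → 6 = 6
r → p = 1 → 2 = 6
(r → p) ↔ p = 6 ↔ 2 = 2
((q ∧ p) → (q → p)) ∨ ((r → p) ↔ p) = 6 ∨ 2 = 6
~(((q ∧ p) → (q → p)) ∨ ((r → p) ↔ p)) = ~6 = 0
~q = ~1 = 5
q ∧ ~q = 1 ∧ 5 = 1
p → q = 2 → 1 = 5
p ∨ (p → q) = 2 ∨ 5 = 5
(q ∧ ~q) ∨ (p ∨ (p → q)) = 1 ∨ 5 = 5
~q = ~1 = 5
~~q = ~5 = 1
~~q → r = 1 → 1 = 6
((q ∧ ~q) ∨ (p ∨ (p → q))) → (~~q → r) = 5 → 6 = 6
~(((q ∧ ~q) ∨ (p ∨ (p → q))) → (~~q → r)) = ~6 = 0
~(((q ∧ p) → (q → p)) ∨ ((r → p) ↔ p)) ∨ ~(((q ∧ ~q) ∨ (p ∨ (p → q))) → (~~q → r)) = 0 ∨ 0 = 0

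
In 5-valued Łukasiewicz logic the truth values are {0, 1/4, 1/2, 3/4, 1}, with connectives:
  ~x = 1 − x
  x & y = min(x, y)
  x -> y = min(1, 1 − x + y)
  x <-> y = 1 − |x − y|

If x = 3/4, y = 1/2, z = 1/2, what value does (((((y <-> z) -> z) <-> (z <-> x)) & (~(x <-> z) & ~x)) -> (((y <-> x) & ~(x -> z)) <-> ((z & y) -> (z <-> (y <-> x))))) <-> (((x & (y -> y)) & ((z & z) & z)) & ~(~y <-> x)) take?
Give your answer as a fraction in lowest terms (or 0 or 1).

y <-> z = 1/2 <-> 1/2 = 1
(y <-> z) -> z = 1 -> 1/2 = 1/2
z <-> x = 1/2 <-> 3/4 = 3/4
((y <-> z) -> z) <-> (z <-> x) = 1/2 <-> 3/4 = 3/4
x <-> z = 3/4 <-> 1/2 = 3/4
~(x <-> z) = ~3/4 = 1/4
~x = ~3/4 = 1/4
~(x <-> z) & ~x = 1/4 & 1/4 = 1/4
(((y <-> z) -> z) <-> (z <-> x)) & (~(x <-> z) & ~x) = 3/4 & 1/4 = 1/4
y <-> x = 1/2 <-> 3/4 = 3/4
x -> z = 3/4 -> 1/2 = 3/4
~(x -> z) = ~3/4 = 1/4
(y <-> x) & ~(x -> z) = 3/4 & 1/4 = 1/4
z & y = 1/2 & 1/2 = 1/2
y <-> x = 1/2 <-> 3/4 = 3/4
z <-> (y <-> x) = 1/2 <-> 3/4 = 3/4
(z & y) -> (z <-> (y <-> x)) = 1/2 -> 3/4 = 1
((y <-> x) & ~(x -> z)) <-> ((z & y) -> (z <-> (y <-> x))) = 1/4 <-> 1 = 1/4
((((y <-> z) -> z) <-> (z <-> x)) & (~(x <-> z) & ~x)) -> (((y <-> x) & ~(x -> z)) <-> ((z & y) -> (z <-> (y <-> x)))) = 1/4 -> 1/4 = 1
y -> y = 1/2 -> 1/2 = 1
x & (y -> y) = 3/4 & 1 = 3/4
z & z = 1/2 & 1/2 = 1/2
(z & z) & z = 1/2 & 1/2 = 1/2
(x & (y -> y)) & ((z & z) & z) = 3/4 & 1/2 = 1/2
~y = ~1/2 = 1/2
~y <-> x = 1/2 <-> 3/4 = 3/4
~(~y <-> x) = ~3/4 = 1/4
((x & (y -> y)) & ((z & z) & z)) & ~(~y <-> x) = 1/2 & 1/4 = 1/4
(((((y <-> z) -> z) <-> (z <-> x)) & (~(x <-> z) & ~x)) -> (((y <-> x) & ~(x -> z)) <-> ((z & y) -> (z <-> (y <-> x))))) <-> (((x & (y -> y)) & ((z & z) & z)) & ~(~y <-> x)) = 1 <-> 1/4 = 1/4

1/4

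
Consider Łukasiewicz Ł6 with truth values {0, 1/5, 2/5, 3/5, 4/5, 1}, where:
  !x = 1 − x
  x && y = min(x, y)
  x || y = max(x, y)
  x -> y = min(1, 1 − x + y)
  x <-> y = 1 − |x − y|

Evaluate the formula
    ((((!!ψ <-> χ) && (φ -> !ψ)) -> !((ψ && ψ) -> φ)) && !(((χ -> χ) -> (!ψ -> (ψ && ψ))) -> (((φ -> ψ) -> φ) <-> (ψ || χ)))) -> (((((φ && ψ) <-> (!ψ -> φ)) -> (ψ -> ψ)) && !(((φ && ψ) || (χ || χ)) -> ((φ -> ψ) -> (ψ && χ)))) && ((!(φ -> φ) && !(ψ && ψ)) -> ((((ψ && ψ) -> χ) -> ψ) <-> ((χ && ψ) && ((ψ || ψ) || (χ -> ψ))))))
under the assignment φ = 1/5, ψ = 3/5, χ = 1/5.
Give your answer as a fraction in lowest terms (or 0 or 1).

3/5

!ψ = !3/5 = 2/5
!!ψ = !2/5 = 3/5
!!ψ <-> χ = 3/5 <-> 1/5 = 3/5
!ψ = !3/5 = 2/5
φ -> !ψ = 1/5 -> 2/5 = 1
(!!ψ <-> χ) && (φ -> !ψ) = 3/5 && 1 = 3/5
ψ && ψ = 3/5 && 3/5 = 3/5
(ψ && ψ) -> φ = 3/5 -> 1/5 = 3/5
!((ψ && ψ) -> φ) = !3/5 = 2/5
((!!ψ <-> χ) && (φ -> !ψ)) -> !((ψ && ψ) -> φ) = 3/5 -> 2/5 = 4/5
χ -> χ = 1/5 -> 1/5 = 1
!ψ = !3/5 = 2/5
ψ && ψ = 3/5 && 3/5 = 3/5
!ψ -> (ψ && ψ) = 2/5 -> 3/5 = 1
(χ -> χ) -> (!ψ -> (ψ && ψ)) = 1 -> 1 = 1
φ -> ψ = 1/5 -> 3/5 = 1
(φ -> ψ) -> φ = 1 -> 1/5 = 1/5
ψ || χ = 3/5 || 1/5 = 3/5
((φ -> ψ) -> φ) <-> (ψ || χ) = 1/5 <-> 3/5 = 3/5
((χ -> χ) -> (!ψ -> (ψ && ψ))) -> (((φ -> ψ) -> φ) <-> (ψ || χ)) = 1 -> 3/5 = 3/5
!(((χ -> χ) -> (!ψ -> (ψ && ψ))) -> (((φ -> ψ) -> φ) <-> (ψ || χ))) = !3/5 = 2/5
(((!!ψ <-> χ) && (φ -> !ψ)) -> !((ψ && ψ) -> φ)) && !(((χ -> χ) -> (!ψ -> (ψ && ψ))) -> (((φ -> ψ) -> φ) <-> (ψ || χ))) = 4/5 && 2/5 = 2/5
φ && ψ = 1/5 && 3/5 = 1/5
!ψ = !3/5 = 2/5
!ψ -> φ = 2/5 -> 1/5 = 4/5
(φ && ψ) <-> (!ψ -> φ) = 1/5 <-> 4/5 = 2/5
ψ -> ψ = 3/5 -> 3/5 = 1
((φ && ψ) <-> (!ψ -> φ)) -> (ψ -> ψ) = 2/5 -> 1 = 1
φ && ψ = 1/5 && 3/5 = 1/5
χ || χ = 1/5 || 1/5 = 1/5
(φ && ψ) || (χ || χ) = 1/5 || 1/5 = 1/5
φ -> ψ = 1/5 -> 3/5 = 1
ψ && χ = 3/5 && 1/5 = 1/5
(φ -> ψ) -> (ψ && χ) = 1 -> 1/5 = 1/5
((φ && ψ) || (χ || χ)) -> ((φ -> ψ) -> (ψ && χ)) = 1/5 -> 1/5 = 1
!(((φ && ψ) || (χ || χ)) -> ((φ -> ψ) -> (ψ && χ))) = !1 = 0
(((φ && ψ) <-> (!ψ -> φ)) -> (ψ -> ψ)) && !(((φ && ψ) || (χ || χ)) -> ((φ -> ψ) -> (ψ && χ))) = 1 && 0 = 0
φ -> φ = 1/5 -> 1/5 = 1
!(φ -> φ) = !1 = 0
ψ && ψ = 3/5 && 3/5 = 3/5
!(ψ && ψ) = !3/5 = 2/5
!(φ -> φ) && !(ψ && ψ) = 0 && 2/5 = 0
ψ && ψ = 3/5 && 3/5 = 3/5
(ψ && ψ) -> χ = 3/5 -> 1/5 = 3/5
((ψ && ψ) -> χ) -> ψ = 3/5 -> 3/5 = 1
χ && ψ = 1/5 && 3/5 = 1/5
ψ || ψ = 3/5 || 3/5 = 3/5
χ -> ψ = 1/5 -> 3/5 = 1
(ψ || ψ) || (χ -> ψ) = 3/5 || 1 = 1
(χ && ψ) && ((ψ || ψ) || (χ -> ψ)) = 1/5 && 1 = 1/5
(((ψ && ψ) -> χ) -> ψ) <-> ((χ && ψ) && ((ψ || ψ) || (χ -> ψ))) = 1 <-> 1/5 = 1/5
(!(φ -> φ) && !(ψ && ψ)) -> ((((ψ && ψ) -> χ) -> ψ) <-> ((χ && ψ) && ((ψ || ψ) || (χ -> ψ)))) = 0 -> 1/5 = 1
((((φ && ψ) <-> (!ψ -> φ)) -> (ψ -> ψ)) && !(((φ && ψ) || (χ || χ)) -> ((φ -> ψ) -> (ψ && χ)))) && ((!(φ -> φ) && !(ψ && ψ)) -> ((((ψ && ψ) -> χ) -> ψ) <-> ((χ && ψ) && ((ψ || ψ) || (χ -> ψ))))) = 0 && 1 = 0
((((!!ψ <-> χ) && (φ -> !ψ)) -> !((ψ && ψ) -> φ)) && !(((χ -> χ) -> (!ψ -> (ψ && ψ))) -> (((φ -> ψ) -> φ) <-> (ψ || χ)))) -> (((((φ && ψ) <-> (!ψ -> φ)) -> (ψ -> ψ)) && !(((φ && ψ) || (χ || χ)) -> ((φ -> ψ) -> (ψ && χ)))) && ((!(φ -> φ) && !(ψ && ψ)) -> ((((ψ && ψ) -> χ) -> ψ) <-> ((χ && ψ) && ((ψ || ψ) || (χ -> ψ)))))) = 2/5 -> 0 = 3/5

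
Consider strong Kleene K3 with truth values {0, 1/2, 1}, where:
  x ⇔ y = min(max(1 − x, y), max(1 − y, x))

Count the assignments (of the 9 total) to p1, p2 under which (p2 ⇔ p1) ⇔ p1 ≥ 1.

2

p1 = 0, p2 = 0 ↦ 0  <
p1 = 0, p2 = 1/2 ↦ 1/2  <
p1 = 0, p2 = 1 ↦ 1  ≥
p1 = 1/2, p2 = 0 ↦ 1/2  <
p1 = 1/2, p2 = 1/2 ↦ 1/2  <
p1 = 1/2, p2 = 1 ↦ 1/2  <
p1 = 1, p2 = 0 ↦ 0  <
p1 = 1, p2 = 1/2 ↦ 1/2  <
p1 = 1, p2 = 1 ↦ 1  ≥
So 2 of the 9 assignments meet the threshold.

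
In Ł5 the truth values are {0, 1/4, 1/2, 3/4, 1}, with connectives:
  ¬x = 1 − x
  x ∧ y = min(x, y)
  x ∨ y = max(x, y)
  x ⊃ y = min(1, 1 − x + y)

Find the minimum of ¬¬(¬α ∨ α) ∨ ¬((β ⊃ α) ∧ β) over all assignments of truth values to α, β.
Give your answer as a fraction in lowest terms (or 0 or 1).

Take α = 1/2, β = 1/2:
¬α = ¬1/2 = 1/2
¬α ∨ α = 1/2 ∨ 1/2 = 1/2
¬(¬α ∨ α) = ¬1/2 = 1/2
¬¬(¬α ∨ α) = ¬1/2 = 1/2
β ⊃ α = 1/2 ⊃ 1/2 = 1
(β ⊃ α) ∧ β = 1 ∧ 1/2 = 1/2
¬((β ⊃ α) ∧ β) = ¬1/2 = 1/2
¬¬(¬α ∨ α) ∨ ¬((β ⊃ α) ∧ β) = 1/2 ∨ 1/2 = 1/2
No assignment yields a value below 1/2, so this is the minimum.

1/2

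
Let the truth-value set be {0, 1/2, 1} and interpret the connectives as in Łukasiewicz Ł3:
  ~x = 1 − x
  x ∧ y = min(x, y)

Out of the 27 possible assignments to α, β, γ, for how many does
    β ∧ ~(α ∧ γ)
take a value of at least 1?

value 1: 5 assignments (counts)
value 1/2: 11 assignments
value 0: 11 assignments
So 5 of the 27 assignments meet the threshold.

5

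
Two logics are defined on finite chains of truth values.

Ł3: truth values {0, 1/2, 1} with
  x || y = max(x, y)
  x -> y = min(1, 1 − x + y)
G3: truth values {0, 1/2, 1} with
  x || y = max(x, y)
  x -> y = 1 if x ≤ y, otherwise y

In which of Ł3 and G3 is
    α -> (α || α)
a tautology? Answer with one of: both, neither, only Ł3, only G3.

In Ł3: every assignment gives 1 — tautology.
In G3: every assignment gives 1 — tautology.

both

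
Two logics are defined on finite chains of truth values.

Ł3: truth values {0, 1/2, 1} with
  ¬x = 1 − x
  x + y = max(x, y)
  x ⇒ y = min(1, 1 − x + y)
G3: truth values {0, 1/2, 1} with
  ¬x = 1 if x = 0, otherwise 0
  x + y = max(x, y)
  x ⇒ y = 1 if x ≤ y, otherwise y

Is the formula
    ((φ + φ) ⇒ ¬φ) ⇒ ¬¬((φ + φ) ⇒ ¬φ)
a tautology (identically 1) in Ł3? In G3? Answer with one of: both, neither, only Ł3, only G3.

In Ł3: every assignment gives 1 — tautology.
In G3: every assignment gives 1 — tautology.

both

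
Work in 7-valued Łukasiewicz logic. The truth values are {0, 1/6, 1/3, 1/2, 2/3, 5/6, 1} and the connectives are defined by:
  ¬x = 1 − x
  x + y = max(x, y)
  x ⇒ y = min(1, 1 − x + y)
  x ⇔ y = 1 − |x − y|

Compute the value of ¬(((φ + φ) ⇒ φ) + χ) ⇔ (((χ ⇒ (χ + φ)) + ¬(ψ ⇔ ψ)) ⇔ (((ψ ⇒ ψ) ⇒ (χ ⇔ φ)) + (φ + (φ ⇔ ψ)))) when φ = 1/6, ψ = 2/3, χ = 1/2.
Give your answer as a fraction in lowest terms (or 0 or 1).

1/3

φ + φ = 1/6 + 1/6 = 1/6
(φ + φ) ⇒ φ = 1/6 ⇒ 1/6 = 1
((φ + φ) ⇒ φ) + χ = 1 + 1/2 = 1
¬(((φ + φ) ⇒ φ) + χ) = ¬1 = 0
χ + φ = 1/2 + 1/6 = 1/2
χ ⇒ (χ + φ) = 1/2 ⇒ 1/2 = 1
ψ ⇔ ψ = 2/3 ⇔ 2/3 = 1
¬(ψ ⇔ ψ) = ¬1 = 0
(χ ⇒ (χ + φ)) + ¬(ψ ⇔ ψ) = 1 + 0 = 1
ψ ⇒ ψ = 2/3 ⇒ 2/3 = 1
χ ⇔ φ = 1/2 ⇔ 1/6 = 2/3
(ψ ⇒ ψ) ⇒ (χ ⇔ φ) = 1 ⇒ 2/3 = 2/3
φ ⇔ ψ = 1/6 ⇔ 2/3 = 1/2
φ + (φ ⇔ ψ) = 1/6 + 1/2 = 1/2
((ψ ⇒ ψ) ⇒ (χ ⇔ φ)) + (φ + (φ ⇔ ψ)) = 2/3 + 1/2 = 2/3
((χ ⇒ (χ + φ)) + ¬(ψ ⇔ ψ)) ⇔ (((ψ ⇒ ψ) ⇒ (χ ⇔ φ)) + (φ + (φ ⇔ ψ))) = 1 ⇔ 2/3 = 2/3
¬(((φ + φ) ⇒ φ) + χ) ⇔ (((χ ⇒ (χ + φ)) + ¬(ψ ⇔ ψ)) ⇔ (((ψ ⇒ ψ) ⇒ (χ ⇔ φ)) + (φ + (φ ⇔ ψ)))) = 0 ⇔ 2/3 = 1/3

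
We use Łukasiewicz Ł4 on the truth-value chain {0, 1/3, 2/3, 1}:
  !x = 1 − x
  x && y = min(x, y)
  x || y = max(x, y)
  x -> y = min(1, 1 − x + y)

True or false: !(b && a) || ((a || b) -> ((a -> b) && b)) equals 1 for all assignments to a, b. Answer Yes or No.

Counterexample: take a = 2/3, b = 1/3.
b && a = 1/3 && 2/3 = 1/3
!(b && a) = !1/3 = 2/3
a || b = 2/3 || 1/3 = 2/3
a -> b = 2/3 -> 1/3 = 2/3
(a -> b) && b = 2/3 && 1/3 = 1/3
(a || b) -> ((a -> b) && b) = 2/3 -> 1/3 = 2/3
!(b && a) || ((a || b) -> ((a -> b) && b)) = 2/3 || 2/3 = 2/3
This gives 2/3 ≠ 1.

No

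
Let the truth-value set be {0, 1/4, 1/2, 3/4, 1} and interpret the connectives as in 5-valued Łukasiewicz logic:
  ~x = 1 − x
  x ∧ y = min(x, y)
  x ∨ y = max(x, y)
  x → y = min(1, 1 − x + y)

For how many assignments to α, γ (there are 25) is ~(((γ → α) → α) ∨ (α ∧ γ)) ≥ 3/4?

4

value 1: 1 assignment (counts)
value 3/4: 3 assignments (counts)
value 1/2: 5 assignments
value 1/4: 7 assignments
value 0: 9 assignments
So 4 of the 25 assignments meet the threshold.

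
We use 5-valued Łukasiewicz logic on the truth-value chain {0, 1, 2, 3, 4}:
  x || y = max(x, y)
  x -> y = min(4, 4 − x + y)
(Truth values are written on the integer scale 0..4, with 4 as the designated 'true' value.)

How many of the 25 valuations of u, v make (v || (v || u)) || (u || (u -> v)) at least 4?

value 4: 19 assignments (counts)
value 3: 5 assignments
value 2: 1 assignment
So 19 of the 25 assignments meet the threshold.

19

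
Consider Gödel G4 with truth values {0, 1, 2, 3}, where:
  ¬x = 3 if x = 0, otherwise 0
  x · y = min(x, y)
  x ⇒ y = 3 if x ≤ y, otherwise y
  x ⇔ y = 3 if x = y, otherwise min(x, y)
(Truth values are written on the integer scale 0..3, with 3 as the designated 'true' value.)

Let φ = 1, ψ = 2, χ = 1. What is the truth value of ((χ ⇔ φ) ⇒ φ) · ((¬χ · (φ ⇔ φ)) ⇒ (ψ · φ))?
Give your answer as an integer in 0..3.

1

χ ⇔ φ = 1 ⇔ 1 = 3
(χ ⇔ φ) ⇒ φ = 3 ⇒ 1 = 1
¬χ = ¬1 = 0
φ ⇔ φ = 1 ⇔ 1 = 3
¬χ · (φ ⇔ φ) = 0 · 3 = 0
ψ · φ = 2 · 1 = 1
(¬χ · (φ ⇔ φ)) ⇒ (ψ · φ) = 0 ⇒ 1 = 3
((χ ⇔ φ) ⇒ φ) · ((¬χ · (φ ⇔ φ)) ⇒ (ψ · φ)) = 1 · 3 = 1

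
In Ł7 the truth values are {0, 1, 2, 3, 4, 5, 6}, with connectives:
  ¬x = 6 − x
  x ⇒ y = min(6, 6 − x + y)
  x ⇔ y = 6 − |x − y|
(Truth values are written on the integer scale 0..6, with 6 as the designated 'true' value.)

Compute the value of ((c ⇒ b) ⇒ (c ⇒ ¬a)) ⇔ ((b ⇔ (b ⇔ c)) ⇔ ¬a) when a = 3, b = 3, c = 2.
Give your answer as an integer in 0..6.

5

c ⇒ b = 2 ⇒ 3 = 6
¬a = ¬3 = 3
c ⇒ ¬a = 2 ⇒ 3 = 6
(c ⇒ b) ⇒ (c ⇒ ¬a) = 6 ⇒ 6 = 6
b ⇔ c = 3 ⇔ 2 = 5
b ⇔ (b ⇔ c) = 3 ⇔ 5 = 4
¬a = ¬3 = 3
(b ⇔ (b ⇔ c)) ⇔ ¬a = 4 ⇔ 3 = 5
((c ⇒ b) ⇒ (c ⇒ ¬a)) ⇔ ((b ⇔ (b ⇔ c)) ⇔ ¬a) = 6 ⇔ 5 = 5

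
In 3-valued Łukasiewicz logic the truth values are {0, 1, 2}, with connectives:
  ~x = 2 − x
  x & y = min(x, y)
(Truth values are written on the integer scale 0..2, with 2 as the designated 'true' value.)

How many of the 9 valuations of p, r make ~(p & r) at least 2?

5

p = 0, r = 0 ↦ 2  ≥
p = 0, r = 1 ↦ 2  ≥
p = 0, r = 2 ↦ 2  ≥
p = 1, r = 0 ↦ 2  ≥
p = 1, r = 1 ↦ 1  <
p = 1, r = 2 ↦ 1  <
p = 2, r = 0 ↦ 2  ≥
p = 2, r = 1 ↦ 1  <
p = 2, r = 2 ↦ 0  <
So 5 of the 9 assignments meet the threshold.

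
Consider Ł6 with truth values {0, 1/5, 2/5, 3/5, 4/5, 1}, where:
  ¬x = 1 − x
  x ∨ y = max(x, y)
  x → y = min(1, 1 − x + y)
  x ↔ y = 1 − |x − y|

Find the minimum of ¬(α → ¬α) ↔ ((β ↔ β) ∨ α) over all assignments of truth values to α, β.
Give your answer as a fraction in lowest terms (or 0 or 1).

Take α = 0, β = 0:
¬α = ¬0 = 1
α → ¬α = 0 → 1 = 1
¬(α → ¬α) = ¬1 = 0
β ↔ β = 0 ↔ 0 = 1
(β ↔ β) ∨ α = 1 ∨ 0 = 1
¬(α → ¬α) ↔ ((β ↔ β) ∨ α) = 0 ↔ 1 = 0
No assignment yields a value below 0, so this is the minimum.

0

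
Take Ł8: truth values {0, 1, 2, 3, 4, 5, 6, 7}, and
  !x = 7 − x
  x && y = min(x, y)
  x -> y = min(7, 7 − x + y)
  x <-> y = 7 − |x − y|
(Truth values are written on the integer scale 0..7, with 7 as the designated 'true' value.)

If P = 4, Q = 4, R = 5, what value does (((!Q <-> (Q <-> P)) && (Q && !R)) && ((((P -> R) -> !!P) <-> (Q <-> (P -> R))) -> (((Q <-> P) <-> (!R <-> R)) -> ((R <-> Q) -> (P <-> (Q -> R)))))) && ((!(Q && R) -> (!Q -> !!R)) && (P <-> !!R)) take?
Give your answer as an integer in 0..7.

!Q = !4 = 3
Q <-> P = 4 <-> 4 = 7
!Q <-> (Q <-> P) = 3 <-> 7 = 3
!R = !5 = 2
Q && !R = 4 && 2 = 2
(!Q <-> (Q <-> P)) && (Q && !R) = 3 && 2 = 2
P -> R = 4 -> 5 = 7
!P = !4 = 3
!!P = !3 = 4
(P -> R) -> !!P = 7 -> 4 = 4
P -> R = 4 -> 5 = 7
Q <-> (P -> R) = 4 <-> 7 = 4
((P -> R) -> !!P) <-> (Q <-> (P -> R)) = 4 <-> 4 = 7
Q <-> P = 4 <-> 4 = 7
!R = !5 = 2
!R <-> R = 2 <-> 5 = 4
(Q <-> P) <-> (!R <-> R) = 7 <-> 4 = 4
R <-> Q = 5 <-> 4 = 6
Q -> R = 4 -> 5 = 7
P <-> (Q -> R) = 4 <-> 7 = 4
(R <-> Q) -> (P <-> (Q -> R)) = 6 -> 4 = 5
((Q <-> P) <-> (!R <-> R)) -> ((R <-> Q) -> (P <-> (Q -> R))) = 4 -> 5 = 7
(((P -> R) -> !!P) <-> (Q <-> (P -> R))) -> (((Q <-> P) <-> (!R <-> R)) -> ((R <-> Q) -> (P <-> (Q -> R)))) = 7 -> 7 = 7
((!Q <-> (Q <-> P)) && (Q && !R)) && ((((P -> R) -> !!P) <-> (Q <-> (P -> R))) -> (((Q <-> P) <-> (!R <-> R)) -> ((R <-> Q) -> (P <-> (Q -> R))))) = 2 && 7 = 2
Q && R = 4 && 5 = 4
!(Q && R) = !4 = 3
!Q = !4 = 3
!R = !5 = 2
!!R = !2 = 5
!Q -> !!R = 3 -> 5 = 7
!(Q && R) -> (!Q -> !!R) = 3 -> 7 = 7
!R = !5 = 2
!!R = !2 = 5
P <-> !!R = 4 <-> 5 = 6
(!(Q && R) -> (!Q -> !!R)) && (P <-> !!R) = 7 && 6 = 6
(((!Q <-> (Q <-> P)) && (Q && !R)) && ((((P -> R) -> !!P) <-> (Q <-> (P -> R))) -> (((Q <-> P) <-> (!R <-> R)) -> ((R <-> Q) -> (P <-> (Q -> R)))))) && ((!(Q && R) -> (!Q -> !!R)) && (P <-> !!R)) = 2 && 6 = 2

2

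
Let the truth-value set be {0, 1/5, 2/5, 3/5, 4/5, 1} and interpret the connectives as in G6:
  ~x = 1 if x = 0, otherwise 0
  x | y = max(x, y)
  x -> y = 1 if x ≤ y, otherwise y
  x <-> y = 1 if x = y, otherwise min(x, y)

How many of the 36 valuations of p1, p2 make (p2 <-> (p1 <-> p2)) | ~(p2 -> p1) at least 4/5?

23

value 1: 21 assignments (counts)
value 4/5: 2 assignments (counts)
value 3/5: 3 assignments
value 2/5: 4 assignments
value 1/5: 5 assignments
value 0: 1 assignment
So 23 of the 36 assignments meet the threshold.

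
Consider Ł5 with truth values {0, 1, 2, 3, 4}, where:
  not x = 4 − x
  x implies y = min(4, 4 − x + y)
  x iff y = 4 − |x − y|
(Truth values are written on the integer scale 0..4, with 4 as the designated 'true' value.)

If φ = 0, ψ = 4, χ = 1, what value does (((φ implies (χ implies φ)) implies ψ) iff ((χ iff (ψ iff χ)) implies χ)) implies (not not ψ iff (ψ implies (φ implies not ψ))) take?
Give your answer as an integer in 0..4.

χ implies φ = 1 implies 0 = 3
φ implies (χ implies φ) = 0 implies 3 = 4
(φ implies (χ implies φ)) implies ψ = 4 implies 4 = 4
ψ iff χ = 4 iff 1 = 1
χ iff (ψ iff χ) = 1 iff 1 = 4
(χ iff (ψ iff χ)) implies χ = 4 implies 1 = 1
((φ implies (χ implies φ)) implies ψ) iff ((χ iff (ψ iff χ)) implies χ) = 4 iff 1 = 1
not ψ = not 4 = 0
not not ψ = not 0 = 4
not ψ = not 4 = 0
φ implies not ψ = 0 implies 0 = 4
ψ implies (φ implies not ψ) = 4 implies 4 = 4
not not ψ iff (ψ implies (φ implies not ψ)) = 4 iff 4 = 4
(((φ implies (χ implies φ)) implies ψ) iff ((χ iff (ψ iff χ)) implies χ)) implies (not not ψ iff (ψ implies (φ implies not ψ))) = 1 implies 4 = 4

4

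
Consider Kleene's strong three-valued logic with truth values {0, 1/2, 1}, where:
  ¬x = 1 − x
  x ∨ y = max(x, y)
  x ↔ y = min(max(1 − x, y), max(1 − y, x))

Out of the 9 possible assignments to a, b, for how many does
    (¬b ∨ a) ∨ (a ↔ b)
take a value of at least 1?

5

a = 0, b = 0 ↦ 1  ≥
a = 0, b = 1/2 ↦ 1/2  <
a = 0, b = 1 ↦ 0  <
a = 1/2, b = 0 ↦ 1  ≥
a = 1/2, b = 1/2 ↦ 1/2  <
a = 1/2, b = 1 ↦ 1/2  <
a = 1, b = 0 ↦ 1  ≥
a = 1, b = 1/2 ↦ 1  ≥
a = 1, b = 1 ↦ 1  ≥
So 5 of the 9 assignments meet the threshold.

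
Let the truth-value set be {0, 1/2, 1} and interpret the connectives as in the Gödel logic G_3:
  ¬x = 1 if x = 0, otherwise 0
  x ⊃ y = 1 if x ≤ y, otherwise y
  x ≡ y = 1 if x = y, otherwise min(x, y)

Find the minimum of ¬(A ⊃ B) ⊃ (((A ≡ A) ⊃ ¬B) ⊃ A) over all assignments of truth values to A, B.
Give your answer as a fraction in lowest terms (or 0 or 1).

Take A = 1/2, B = 0:
A ⊃ B = 1/2 ⊃ 0 = 0
¬(A ⊃ B) = ¬0 = 1
A ≡ A = 1/2 ≡ 1/2 = 1
¬B = ¬0 = 1
(A ≡ A) ⊃ ¬B = 1 ⊃ 1 = 1
((A ≡ A) ⊃ ¬B) ⊃ A = 1 ⊃ 1/2 = 1/2
¬(A ⊃ B) ⊃ (((A ≡ A) ⊃ ¬B) ⊃ A) = 1 ⊃ 1/2 = 1/2
No assignment yields a value below 1/2, so this is the minimum.

1/2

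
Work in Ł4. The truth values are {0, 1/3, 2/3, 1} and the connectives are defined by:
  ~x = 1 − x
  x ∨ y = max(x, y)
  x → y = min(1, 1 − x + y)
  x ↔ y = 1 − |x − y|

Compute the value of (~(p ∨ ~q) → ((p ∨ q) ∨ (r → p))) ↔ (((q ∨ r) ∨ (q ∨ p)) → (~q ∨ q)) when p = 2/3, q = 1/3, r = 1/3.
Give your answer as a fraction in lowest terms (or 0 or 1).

1

~q = ~1/3 = 2/3
p ∨ ~q = 2/3 ∨ 2/3 = 2/3
~(p ∨ ~q) = ~2/3 = 1/3
p ∨ q = 2/3 ∨ 1/3 = 2/3
r → p = 1/3 → 2/3 = 1
(p ∨ q) ∨ (r → p) = 2/3 ∨ 1 = 1
~(p ∨ ~q) → ((p ∨ q) ∨ (r → p)) = 1/3 → 1 = 1
q ∨ r = 1/3 ∨ 1/3 = 1/3
q ∨ p = 1/3 ∨ 2/3 = 2/3
(q ∨ r) ∨ (q ∨ p) = 1/3 ∨ 2/3 = 2/3
~q = ~1/3 = 2/3
~q ∨ q = 2/3 ∨ 1/3 = 2/3
((q ∨ r) ∨ (q ∨ p)) → (~q ∨ q) = 2/3 → 2/3 = 1
(~(p ∨ ~q) → ((p ∨ q) ∨ (r → p))) ↔ (((q ∨ r) ∨ (q ∨ p)) → (~q ∨ q)) = 1 ↔ 1 = 1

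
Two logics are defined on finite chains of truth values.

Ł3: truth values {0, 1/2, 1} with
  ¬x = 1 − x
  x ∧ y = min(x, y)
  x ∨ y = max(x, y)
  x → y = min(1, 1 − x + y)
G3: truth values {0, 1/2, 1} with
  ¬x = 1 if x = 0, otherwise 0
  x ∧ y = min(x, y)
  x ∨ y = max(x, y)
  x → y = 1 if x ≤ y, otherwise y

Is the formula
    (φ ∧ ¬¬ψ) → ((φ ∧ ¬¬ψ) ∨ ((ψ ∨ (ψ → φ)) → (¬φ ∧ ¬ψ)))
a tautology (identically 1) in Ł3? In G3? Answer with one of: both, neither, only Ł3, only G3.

both

In Ł3: every assignment gives 1 — tautology.
In G3: every assignment gives 1 — tautology.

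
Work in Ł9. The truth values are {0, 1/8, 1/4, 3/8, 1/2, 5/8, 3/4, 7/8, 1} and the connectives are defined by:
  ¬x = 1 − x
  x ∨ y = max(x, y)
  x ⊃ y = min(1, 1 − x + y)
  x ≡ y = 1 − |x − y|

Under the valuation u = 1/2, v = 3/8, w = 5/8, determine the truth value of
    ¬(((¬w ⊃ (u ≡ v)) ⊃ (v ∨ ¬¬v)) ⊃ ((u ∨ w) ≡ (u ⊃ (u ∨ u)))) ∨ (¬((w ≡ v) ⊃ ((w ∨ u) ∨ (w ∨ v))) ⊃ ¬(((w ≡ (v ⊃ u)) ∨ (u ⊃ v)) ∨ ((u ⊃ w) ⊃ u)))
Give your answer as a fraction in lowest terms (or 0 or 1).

1

¬w = ¬5/8 = 3/8
u ≡ v = 1/2 ≡ 3/8 = 7/8
¬w ⊃ (u ≡ v) = 3/8 ⊃ 7/8 = 1
¬v = ¬3/8 = 5/8
¬¬v = ¬5/8 = 3/8
v ∨ ¬¬v = 3/8 ∨ 3/8 = 3/8
(¬w ⊃ (u ≡ v)) ⊃ (v ∨ ¬¬v) = 1 ⊃ 3/8 = 3/8
u ∨ w = 1/2 ∨ 5/8 = 5/8
u ∨ u = 1/2 ∨ 1/2 = 1/2
u ⊃ (u ∨ u) = 1/2 ⊃ 1/2 = 1
(u ∨ w) ≡ (u ⊃ (u ∨ u)) = 5/8 ≡ 1 = 5/8
((¬w ⊃ (u ≡ v)) ⊃ (v ∨ ¬¬v)) ⊃ ((u ∨ w) ≡ (u ⊃ (u ∨ u))) = 3/8 ⊃ 5/8 = 1
¬(((¬w ⊃ (u ≡ v)) ⊃ (v ∨ ¬¬v)) ⊃ ((u ∨ w) ≡ (u ⊃ (u ∨ u)))) = ¬1 = 0
w ≡ v = 5/8 ≡ 3/8 = 3/4
w ∨ u = 5/8 ∨ 1/2 = 5/8
w ∨ v = 5/8 ∨ 3/8 = 5/8
(w ∨ u) ∨ (w ∨ v) = 5/8 ∨ 5/8 = 5/8
(w ≡ v) ⊃ ((w ∨ u) ∨ (w ∨ v)) = 3/4 ⊃ 5/8 = 7/8
¬((w ≡ v) ⊃ ((w ∨ u) ∨ (w ∨ v))) = ¬7/8 = 1/8
v ⊃ u = 3/8 ⊃ 1/2 = 1
w ≡ (v ⊃ u) = 5/8 ≡ 1 = 5/8
u ⊃ v = 1/2 ⊃ 3/8 = 7/8
(w ≡ (v ⊃ u)) ∨ (u ⊃ v) = 5/8 ∨ 7/8 = 7/8
u ⊃ w = 1/2 ⊃ 5/8 = 1
(u ⊃ w) ⊃ u = 1 ⊃ 1/2 = 1/2
((w ≡ (v ⊃ u)) ∨ (u ⊃ v)) ∨ ((u ⊃ w) ⊃ u) = 7/8 ∨ 1/2 = 7/8
¬(((w ≡ (v ⊃ u)) ∨ (u ⊃ v)) ∨ ((u ⊃ w) ⊃ u)) = ¬7/8 = 1/8
¬((w ≡ v) ⊃ ((w ∨ u) ∨ (w ∨ v))) ⊃ ¬(((w ≡ (v ⊃ u)) ∨ (u ⊃ v)) ∨ ((u ⊃ w) ⊃ u)) = 1/8 ⊃ 1/8 = 1
¬(((¬w ⊃ (u ≡ v)) ⊃ (v ∨ ¬¬v)) ⊃ ((u ∨ w) ≡ (u ⊃ (u ∨ u)))) ∨ (¬((w ≡ v) ⊃ ((w ∨ u) ∨ (w ∨ v))) ⊃ ¬(((w ≡ (v ⊃ u)) ∨ (u ⊃ v)) ∨ ((u ⊃ w) ⊃ u))) = 0 ∨ 1 = 1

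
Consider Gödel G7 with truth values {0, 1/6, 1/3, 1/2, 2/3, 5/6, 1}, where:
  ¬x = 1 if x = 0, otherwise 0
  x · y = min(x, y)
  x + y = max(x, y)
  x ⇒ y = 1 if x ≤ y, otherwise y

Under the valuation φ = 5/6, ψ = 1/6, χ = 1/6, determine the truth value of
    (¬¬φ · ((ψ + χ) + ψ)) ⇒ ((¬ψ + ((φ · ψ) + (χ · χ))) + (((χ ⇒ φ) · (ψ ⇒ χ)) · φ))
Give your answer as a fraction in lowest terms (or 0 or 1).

1

¬φ = ¬5/6 = 0
¬¬φ = ¬0 = 1
ψ + χ = 1/6 + 1/6 = 1/6
(ψ + χ) + ψ = 1/6 + 1/6 = 1/6
¬¬φ · ((ψ + χ) + ψ) = 1 · 1/6 = 1/6
¬ψ = ¬1/6 = 0
φ · ψ = 5/6 · 1/6 = 1/6
χ · χ = 1/6 · 1/6 = 1/6
(φ · ψ) + (χ · χ) = 1/6 + 1/6 = 1/6
¬ψ + ((φ · ψ) + (χ · χ)) = 0 + 1/6 = 1/6
χ ⇒ φ = 1/6 ⇒ 5/6 = 1
ψ ⇒ χ = 1/6 ⇒ 1/6 = 1
(χ ⇒ φ) · (ψ ⇒ χ) = 1 · 1 = 1
((χ ⇒ φ) · (ψ ⇒ χ)) · φ = 1 · 5/6 = 5/6
(¬ψ + ((φ · ψ) + (χ · χ))) + (((χ ⇒ φ) · (ψ ⇒ χ)) · φ) = 1/6 + 5/6 = 5/6
(¬¬φ · ((ψ + χ) + ψ)) ⇒ ((¬ψ + ((φ · ψ) + (χ · χ))) + (((χ ⇒ φ) · (ψ ⇒ χ)) · φ)) = 1/6 ⇒ 5/6 = 1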